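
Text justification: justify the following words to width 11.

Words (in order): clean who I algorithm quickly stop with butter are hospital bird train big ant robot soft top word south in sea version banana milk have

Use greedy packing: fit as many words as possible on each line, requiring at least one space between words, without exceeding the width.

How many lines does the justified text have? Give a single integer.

Answer: 14

Derivation:
Line 1: ['clean', 'who', 'I'] (min_width=11, slack=0)
Line 2: ['algorithm'] (min_width=9, slack=2)
Line 3: ['quickly'] (min_width=7, slack=4)
Line 4: ['stop', 'with'] (min_width=9, slack=2)
Line 5: ['butter', 'are'] (min_width=10, slack=1)
Line 6: ['hospital'] (min_width=8, slack=3)
Line 7: ['bird', 'train'] (min_width=10, slack=1)
Line 8: ['big', 'ant'] (min_width=7, slack=4)
Line 9: ['robot', 'soft'] (min_width=10, slack=1)
Line 10: ['top', 'word'] (min_width=8, slack=3)
Line 11: ['south', 'in'] (min_width=8, slack=3)
Line 12: ['sea', 'version'] (min_width=11, slack=0)
Line 13: ['banana', 'milk'] (min_width=11, slack=0)
Line 14: ['have'] (min_width=4, slack=7)
Total lines: 14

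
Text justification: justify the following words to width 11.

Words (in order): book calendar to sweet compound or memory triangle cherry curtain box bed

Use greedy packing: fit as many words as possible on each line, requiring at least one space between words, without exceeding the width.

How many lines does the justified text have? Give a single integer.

Answer: 9

Derivation:
Line 1: ['book'] (min_width=4, slack=7)
Line 2: ['calendar', 'to'] (min_width=11, slack=0)
Line 3: ['sweet'] (min_width=5, slack=6)
Line 4: ['compound', 'or'] (min_width=11, slack=0)
Line 5: ['memory'] (min_width=6, slack=5)
Line 6: ['triangle'] (min_width=8, slack=3)
Line 7: ['cherry'] (min_width=6, slack=5)
Line 8: ['curtain', 'box'] (min_width=11, slack=0)
Line 9: ['bed'] (min_width=3, slack=8)
Total lines: 9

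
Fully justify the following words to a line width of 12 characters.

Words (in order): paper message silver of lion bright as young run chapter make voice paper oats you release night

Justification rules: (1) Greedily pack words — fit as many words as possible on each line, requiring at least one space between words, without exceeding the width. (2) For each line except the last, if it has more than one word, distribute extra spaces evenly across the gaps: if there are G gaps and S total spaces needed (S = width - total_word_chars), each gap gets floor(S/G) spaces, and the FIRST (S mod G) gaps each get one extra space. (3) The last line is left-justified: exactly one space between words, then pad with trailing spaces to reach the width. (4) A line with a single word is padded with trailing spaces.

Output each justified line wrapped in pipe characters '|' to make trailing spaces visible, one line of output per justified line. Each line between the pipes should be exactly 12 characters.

Line 1: ['paper'] (min_width=5, slack=7)
Line 2: ['message'] (min_width=7, slack=5)
Line 3: ['silver', 'of'] (min_width=9, slack=3)
Line 4: ['lion', 'bright'] (min_width=11, slack=1)
Line 5: ['as', 'young', 'run'] (min_width=12, slack=0)
Line 6: ['chapter', 'make'] (min_width=12, slack=0)
Line 7: ['voice', 'paper'] (min_width=11, slack=1)
Line 8: ['oats', 'you'] (min_width=8, slack=4)
Line 9: ['release'] (min_width=7, slack=5)
Line 10: ['night'] (min_width=5, slack=7)

Answer: |paper       |
|message     |
|silver    of|
|lion  bright|
|as young run|
|chapter make|
|voice  paper|
|oats     you|
|release     |
|night       |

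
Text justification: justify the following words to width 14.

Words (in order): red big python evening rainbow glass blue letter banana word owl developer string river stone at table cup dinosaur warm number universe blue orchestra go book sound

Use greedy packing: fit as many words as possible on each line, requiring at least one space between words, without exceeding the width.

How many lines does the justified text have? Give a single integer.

Line 1: ['red', 'big', 'python'] (min_width=14, slack=0)
Line 2: ['evening'] (min_width=7, slack=7)
Line 3: ['rainbow', 'glass'] (min_width=13, slack=1)
Line 4: ['blue', 'letter'] (min_width=11, slack=3)
Line 5: ['banana', 'word'] (min_width=11, slack=3)
Line 6: ['owl', 'developer'] (min_width=13, slack=1)
Line 7: ['string', 'river'] (min_width=12, slack=2)
Line 8: ['stone', 'at', 'table'] (min_width=14, slack=0)
Line 9: ['cup', 'dinosaur'] (min_width=12, slack=2)
Line 10: ['warm', 'number'] (min_width=11, slack=3)
Line 11: ['universe', 'blue'] (min_width=13, slack=1)
Line 12: ['orchestra', 'go'] (min_width=12, slack=2)
Line 13: ['book', 'sound'] (min_width=10, slack=4)
Total lines: 13

Answer: 13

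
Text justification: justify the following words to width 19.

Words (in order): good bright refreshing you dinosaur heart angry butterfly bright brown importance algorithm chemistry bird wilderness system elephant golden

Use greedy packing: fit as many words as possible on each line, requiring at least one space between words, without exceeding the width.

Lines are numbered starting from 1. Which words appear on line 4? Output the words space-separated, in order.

Answer: angry butterfly

Derivation:
Line 1: ['good', 'bright'] (min_width=11, slack=8)
Line 2: ['refreshing', 'you'] (min_width=14, slack=5)
Line 3: ['dinosaur', 'heart'] (min_width=14, slack=5)
Line 4: ['angry', 'butterfly'] (min_width=15, slack=4)
Line 5: ['bright', 'brown'] (min_width=12, slack=7)
Line 6: ['importance'] (min_width=10, slack=9)
Line 7: ['algorithm', 'chemistry'] (min_width=19, slack=0)
Line 8: ['bird', 'wilderness'] (min_width=15, slack=4)
Line 9: ['system', 'elephant'] (min_width=15, slack=4)
Line 10: ['golden'] (min_width=6, slack=13)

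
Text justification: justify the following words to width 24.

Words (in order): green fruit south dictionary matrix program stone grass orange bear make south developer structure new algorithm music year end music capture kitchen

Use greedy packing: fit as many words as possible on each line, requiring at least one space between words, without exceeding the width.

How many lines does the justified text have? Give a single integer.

Answer: 7

Derivation:
Line 1: ['green', 'fruit', 'south'] (min_width=17, slack=7)
Line 2: ['dictionary', 'matrix'] (min_width=17, slack=7)
Line 3: ['program', 'stone', 'grass'] (min_width=19, slack=5)
Line 4: ['orange', 'bear', 'make', 'south'] (min_width=22, slack=2)
Line 5: ['developer', 'structure', 'new'] (min_width=23, slack=1)
Line 6: ['algorithm', 'music', 'year', 'end'] (min_width=24, slack=0)
Line 7: ['music', 'capture', 'kitchen'] (min_width=21, slack=3)
Total lines: 7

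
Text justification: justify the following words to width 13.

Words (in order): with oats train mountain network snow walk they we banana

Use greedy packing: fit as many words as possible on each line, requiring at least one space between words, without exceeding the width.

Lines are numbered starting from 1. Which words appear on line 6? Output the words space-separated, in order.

Line 1: ['with', 'oats'] (min_width=9, slack=4)
Line 2: ['train'] (min_width=5, slack=8)
Line 3: ['mountain'] (min_width=8, slack=5)
Line 4: ['network', 'snow'] (min_width=12, slack=1)
Line 5: ['walk', 'they', 'we'] (min_width=12, slack=1)
Line 6: ['banana'] (min_width=6, slack=7)

Answer: banana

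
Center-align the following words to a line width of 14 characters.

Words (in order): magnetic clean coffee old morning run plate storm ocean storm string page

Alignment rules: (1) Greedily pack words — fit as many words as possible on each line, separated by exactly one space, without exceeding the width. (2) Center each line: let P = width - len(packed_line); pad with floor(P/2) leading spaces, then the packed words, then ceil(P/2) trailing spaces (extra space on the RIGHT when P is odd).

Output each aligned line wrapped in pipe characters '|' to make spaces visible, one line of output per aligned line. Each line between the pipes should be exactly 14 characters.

Answer: |magnetic clean|
|  coffee old  |
| morning run  |
| plate storm  |
| ocean storm  |
| string page  |

Derivation:
Line 1: ['magnetic', 'clean'] (min_width=14, slack=0)
Line 2: ['coffee', 'old'] (min_width=10, slack=4)
Line 3: ['morning', 'run'] (min_width=11, slack=3)
Line 4: ['plate', 'storm'] (min_width=11, slack=3)
Line 5: ['ocean', 'storm'] (min_width=11, slack=3)
Line 6: ['string', 'page'] (min_width=11, slack=3)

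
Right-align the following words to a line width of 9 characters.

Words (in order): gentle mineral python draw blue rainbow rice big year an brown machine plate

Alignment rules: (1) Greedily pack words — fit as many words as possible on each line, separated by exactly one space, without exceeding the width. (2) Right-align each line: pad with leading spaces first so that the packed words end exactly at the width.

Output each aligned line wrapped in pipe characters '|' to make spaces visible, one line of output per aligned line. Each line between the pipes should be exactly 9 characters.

Answer: |   gentle|
|  mineral|
|   python|
|draw blue|
|  rainbow|
| rice big|
|  year an|
|    brown|
|  machine|
|    plate|

Derivation:
Line 1: ['gentle'] (min_width=6, slack=3)
Line 2: ['mineral'] (min_width=7, slack=2)
Line 3: ['python'] (min_width=6, slack=3)
Line 4: ['draw', 'blue'] (min_width=9, slack=0)
Line 5: ['rainbow'] (min_width=7, slack=2)
Line 6: ['rice', 'big'] (min_width=8, slack=1)
Line 7: ['year', 'an'] (min_width=7, slack=2)
Line 8: ['brown'] (min_width=5, slack=4)
Line 9: ['machine'] (min_width=7, slack=2)
Line 10: ['plate'] (min_width=5, slack=4)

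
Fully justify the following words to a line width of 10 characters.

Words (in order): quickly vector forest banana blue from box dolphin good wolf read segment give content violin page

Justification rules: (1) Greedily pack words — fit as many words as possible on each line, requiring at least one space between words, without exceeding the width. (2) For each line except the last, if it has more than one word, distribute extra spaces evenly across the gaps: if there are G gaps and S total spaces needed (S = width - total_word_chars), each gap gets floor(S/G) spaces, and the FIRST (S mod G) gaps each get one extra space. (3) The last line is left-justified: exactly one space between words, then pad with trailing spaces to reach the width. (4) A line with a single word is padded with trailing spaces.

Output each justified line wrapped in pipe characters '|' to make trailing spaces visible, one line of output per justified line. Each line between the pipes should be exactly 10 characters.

Answer: |quickly   |
|vector    |
|forest    |
|banana    |
|blue  from|
|box       |
|dolphin   |
|good  wolf|
|read      |
|segment   |
|give      |
|content   |
|violin    |
|page      |

Derivation:
Line 1: ['quickly'] (min_width=7, slack=3)
Line 2: ['vector'] (min_width=6, slack=4)
Line 3: ['forest'] (min_width=6, slack=4)
Line 4: ['banana'] (min_width=6, slack=4)
Line 5: ['blue', 'from'] (min_width=9, slack=1)
Line 6: ['box'] (min_width=3, slack=7)
Line 7: ['dolphin'] (min_width=7, slack=3)
Line 8: ['good', 'wolf'] (min_width=9, slack=1)
Line 9: ['read'] (min_width=4, slack=6)
Line 10: ['segment'] (min_width=7, slack=3)
Line 11: ['give'] (min_width=4, slack=6)
Line 12: ['content'] (min_width=7, slack=3)
Line 13: ['violin'] (min_width=6, slack=4)
Line 14: ['page'] (min_width=4, slack=6)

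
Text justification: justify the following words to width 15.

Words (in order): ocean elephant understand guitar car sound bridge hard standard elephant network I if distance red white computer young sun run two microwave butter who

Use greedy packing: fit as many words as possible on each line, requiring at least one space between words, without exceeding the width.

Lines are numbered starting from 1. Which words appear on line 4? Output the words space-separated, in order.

Line 1: ['ocean', 'elephant'] (min_width=14, slack=1)
Line 2: ['understand'] (min_width=10, slack=5)
Line 3: ['guitar', 'car'] (min_width=10, slack=5)
Line 4: ['sound', 'bridge'] (min_width=12, slack=3)
Line 5: ['hard', 'standard'] (min_width=13, slack=2)
Line 6: ['elephant'] (min_width=8, slack=7)
Line 7: ['network', 'I', 'if'] (min_width=12, slack=3)
Line 8: ['distance', 'red'] (min_width=12, slack=3)
Line 9: ['white', 'computer'] (min_width=14, slack=1)
Line 10: ['young', 'sun', 'run'] (min_width=13, slack=2)
Line 11: ['two', 'microwave'] (min_width=13, slack=2)
Line 12: ['butter', 'who'] (min_width=10, slack=5)

Answer: sound bridge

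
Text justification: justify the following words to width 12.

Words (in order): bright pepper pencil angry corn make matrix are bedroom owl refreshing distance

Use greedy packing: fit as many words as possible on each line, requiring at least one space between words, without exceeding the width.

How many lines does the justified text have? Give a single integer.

Line 1: ['bright'] (min_width=6, slack=6)
Line 2: ['pepper'] (min_width=6, slack=6)
Line 3: ['pencil', 'angry'] (min_width=12, slack=0)
Line 4: ['corn', 'make'] (min_width=9, slack=3)
Line 5: ['matrix', 'are'] (min_width=10, slack=2)
Line 6: ['bedroom', 'owl'] (min_width=11, slack=1)
Line 7: ['refreshing'] (min_width=10, slack=2)
Line 8: ['distance'] (min_width=8, slack=4)
Total lines: 8

Answer: 8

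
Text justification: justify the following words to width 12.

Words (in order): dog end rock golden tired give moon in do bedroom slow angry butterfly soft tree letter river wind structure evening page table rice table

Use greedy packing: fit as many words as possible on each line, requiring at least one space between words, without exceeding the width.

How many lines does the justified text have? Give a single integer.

Line 1: ['dog', 'end', 'rock'] (min_width=12, slack=0)
Line 2: ['golden', 'tired'] (min_width=12, slack=0)
Line 3: ['give', 'moon', 'in'] (min_width=12, slack=0)
Line 4: ['do', 'bedroom'] (min_width=10, slack=2)
Line 5: ['slow', 'angry'] (min_width=10, slack=2)
Line 6: ['butterfly'] (min_width=9, slack=3)
Line 7: ['soft', 'tree'] (min_width=9, slack=3)
Line 8: ['letter', 'river'] (min_width=12, slack=0)
Line 9: ['wind'] (min_width=4, slack=8)
Line 10: ['structure'] (min_width=9, slack=3)
Line 11: ['evening', 'page'] (min_width=12, slack=0)
Line 12: ['table', 'rice'] (min_width=10, slack=2)
Line 13: ['table'] (min_width=5, slack=7)
Total lines: 13

Answer: 13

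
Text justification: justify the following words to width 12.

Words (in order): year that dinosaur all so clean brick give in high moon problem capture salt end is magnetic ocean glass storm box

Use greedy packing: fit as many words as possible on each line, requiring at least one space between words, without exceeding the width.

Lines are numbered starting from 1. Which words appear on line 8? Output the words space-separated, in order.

Line 1: ['year', 'that'] (min_width=9, slack=3)
Line 2: ['dinosaur', 'all'] (min_width=12, slack=0)
Line 3: ['so', 'clean'] (min_width=8, slack=4)
Line 4: ['brick', 'give'] (min_width=10, slack=2)
Line 5: ['in', 'high', 'moon'] (min_width=12, slack=0)
Line 6: ['problem'] (min_width=7, slack=5)
Line 7: ['capture', 'salt'] (min_width=12, slack=0)
Line 8: ['end', 'is'] (min_width=6, slack=6)
Line 9: ['magnetic'] (min_width=8, slack=4)
Line 10: ['ocean', 'glass'] (min_width=11, slack=1)
Line 11: ['storm', 'box'] (min_width=9, slack=3)

Answer: end is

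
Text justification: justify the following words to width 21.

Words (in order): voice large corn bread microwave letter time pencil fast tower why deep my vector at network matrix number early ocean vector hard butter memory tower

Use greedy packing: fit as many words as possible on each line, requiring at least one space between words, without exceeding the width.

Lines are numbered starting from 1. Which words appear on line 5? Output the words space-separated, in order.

Answer: my vector at network

Derivation:
Line 1: ['voice', 'large', 'corn'] (min_width=16, slack=5)
Line 2: ['bread', 'microwave'] (min_width=15, slack=6)
Line 3: ['letter', 'time', 'pencil'] (min_width=18, slack=3)
Line 4: ['fast', 'tower', 'why', 'deep'] (min_width=19, slack=2)
Line 5: ['my', 'vector', 'at', 'network'] (min_width=20, slack=1)
Line 6: ['matrix', 'number', 'early'] (min_width=19, slack=2)
Line 7: ['ocean', 'vector', 'hard'] (min_width=17, slack=4)
Line 8: ['butter', 'memory', 'tower'] (min_width=19, slack=2)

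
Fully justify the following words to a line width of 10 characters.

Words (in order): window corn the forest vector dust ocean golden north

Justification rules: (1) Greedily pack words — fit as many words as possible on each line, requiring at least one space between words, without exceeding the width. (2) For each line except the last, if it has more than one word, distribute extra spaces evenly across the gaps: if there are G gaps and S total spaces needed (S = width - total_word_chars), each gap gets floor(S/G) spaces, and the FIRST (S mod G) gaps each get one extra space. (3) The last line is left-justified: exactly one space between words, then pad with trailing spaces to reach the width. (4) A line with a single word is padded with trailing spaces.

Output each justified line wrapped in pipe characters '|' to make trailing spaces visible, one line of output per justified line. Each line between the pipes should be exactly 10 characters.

Answer: |window    |
|corn   the|
|forest    |
|vector    |
|dust ocean|
|golden    |
|north     |

Derivation:
Line 1: ['window'] (min_width=6, slack=4)
Line 2: ['corn', 'the'] (min_width=8, slack=2)
Line 3: ['forest'] (min_width=6, slack=4)
Line 4: ['vector'] (min_width=6, slack=4)
Line 5: ['dust', 'ocean'] (min_width=10, slack=0)
Line 6: ['golden'] (min_width=6, slack=4)
Line 7: ['north'] (min_width=5, slack=5)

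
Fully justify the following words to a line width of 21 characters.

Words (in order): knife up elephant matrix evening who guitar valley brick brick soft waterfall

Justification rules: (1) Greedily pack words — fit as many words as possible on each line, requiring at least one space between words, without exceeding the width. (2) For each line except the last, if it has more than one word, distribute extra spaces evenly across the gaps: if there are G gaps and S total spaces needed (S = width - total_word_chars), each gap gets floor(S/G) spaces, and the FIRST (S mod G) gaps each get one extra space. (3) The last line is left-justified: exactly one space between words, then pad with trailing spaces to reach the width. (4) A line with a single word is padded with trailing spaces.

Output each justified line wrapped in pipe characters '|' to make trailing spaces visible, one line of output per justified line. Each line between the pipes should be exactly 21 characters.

Answer: |knife   up   elephant|
|matrix   evening  who|
|guitar  valley  brick|
|brick soft waterfall |

Derivation:
Line 1: ['knife', 'up', 'elephant'] (min_width=17, slack=4)
Line 2: ['matrix', 'evening', 'who'] (min_width=18, slack=3)
Line 3: ['guitar', 'valley', 'brick'] (min_width=19, slack=2)
Line 4: ['brick', 'soft', 'waterfall'] (min_width=20, slack=1)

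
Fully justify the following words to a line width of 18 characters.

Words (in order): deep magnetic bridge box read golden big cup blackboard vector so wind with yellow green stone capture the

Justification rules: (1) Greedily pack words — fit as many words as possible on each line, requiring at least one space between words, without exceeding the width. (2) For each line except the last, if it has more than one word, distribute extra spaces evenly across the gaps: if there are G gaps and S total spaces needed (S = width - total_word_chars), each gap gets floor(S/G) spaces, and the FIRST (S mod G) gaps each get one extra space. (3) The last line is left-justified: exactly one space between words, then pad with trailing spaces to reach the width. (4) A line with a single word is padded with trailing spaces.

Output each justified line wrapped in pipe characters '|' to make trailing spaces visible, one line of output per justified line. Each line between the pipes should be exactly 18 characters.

Line 1: ['deep', 'magnetic'] (min_width=13, slack=5)
Line 2: ['bridge', 'box', 'read'] (min_width=15, slack=3)
Line 3: ['golden', 'big', 'cup'] (min_width=14, slack=4)
Line 4: ['blackboard', 'vector'] (min_width=17, slack=1)
Line 5: ['so', 'wind', 'with'] (min_width=12, slack=6)
Line 6: ['yellow', 'green', 'stone'] (min_width=18, slack=0)
Line 7: ['capture', 'the'] (min_width=11, slack=7)

Answer: |deep      magnetic|
|bridge   box  read|
|golden   big   cup|
|blackboard  vector|
|so    wind    with|
|yellow green stone|
|capture the       |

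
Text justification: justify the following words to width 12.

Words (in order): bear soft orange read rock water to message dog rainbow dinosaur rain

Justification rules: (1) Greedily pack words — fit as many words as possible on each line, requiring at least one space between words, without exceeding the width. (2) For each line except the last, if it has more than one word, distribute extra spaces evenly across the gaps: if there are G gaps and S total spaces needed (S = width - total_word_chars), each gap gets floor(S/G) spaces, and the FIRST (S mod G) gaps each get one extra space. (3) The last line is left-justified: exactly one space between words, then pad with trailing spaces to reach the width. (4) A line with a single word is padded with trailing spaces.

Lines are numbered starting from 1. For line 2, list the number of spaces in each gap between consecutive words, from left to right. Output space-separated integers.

Line 1: ['bear', 'soft'] (min_width=9, slack=3)
Line 2: ['orange', 'read'] (min_width=11, slack=1)
Line 3: ['rock', 'water'] (min_width=10, slack=2)
Line 4: ['to', 'message'] (min_width=10, slack=2)
Line 5: ['dog', 'rainbow'] (min_width=11, slack=1)
Line 6: ['dinosaur'] (min_width=8, slack=4)
Line 7: ['rain'] (min_width=4, slack=8)

Answer: 2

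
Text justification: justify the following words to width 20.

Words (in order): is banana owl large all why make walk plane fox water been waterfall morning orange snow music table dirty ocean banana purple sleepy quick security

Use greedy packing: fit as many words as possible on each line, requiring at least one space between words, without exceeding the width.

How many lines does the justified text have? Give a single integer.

Answer: 8

Derivation:
Line 1: ['is', 'banana', 'owl', 'large'] (min_width=19, slack=1)
Line 2: ['all', 'why', 'make', 'walk'] (min_width=17, slack=3)
Line 3: ['plane', 'fox', 'water', 'been'] (min_width=20, slack=0)
Line 4: ['waterfall', 'morning'] (min_width=17, slack=3)
Line 5: ['orange', 'snow', 'music'] (min_width=17, slack=3)
Line 6: ['table', 'dirty', 'ocean'] (min_width=17, slack=3)
Line 7: ['banana', 'purple', 'sleepy'] (min_width=20, slack=0)
Line 8: ['quick', 'security'] (min_width=14, slack=6)
Total lines: 8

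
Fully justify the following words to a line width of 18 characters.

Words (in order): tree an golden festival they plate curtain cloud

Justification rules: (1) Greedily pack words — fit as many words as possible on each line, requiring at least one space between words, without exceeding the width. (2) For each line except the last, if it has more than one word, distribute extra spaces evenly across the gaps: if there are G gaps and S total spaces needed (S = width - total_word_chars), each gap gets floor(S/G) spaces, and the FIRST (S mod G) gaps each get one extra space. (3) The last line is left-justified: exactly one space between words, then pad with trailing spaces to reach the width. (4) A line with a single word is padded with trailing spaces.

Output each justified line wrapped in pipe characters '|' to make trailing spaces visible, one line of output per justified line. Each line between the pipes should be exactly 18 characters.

Line 1: ['tree', 'an', 'golden'] (min_width=14, slack=4)
Line 2: ['festival', 'they'] (min_width=13, slack=5)
Line 3: ['plate', 'curtain'] (min_width=13, slack=5)
Line 4: ['cloud'] (min_width=5, slack=13)

Answer: |tree   an   golden|
|festival      they|
|plate      curtain|
|cloud             |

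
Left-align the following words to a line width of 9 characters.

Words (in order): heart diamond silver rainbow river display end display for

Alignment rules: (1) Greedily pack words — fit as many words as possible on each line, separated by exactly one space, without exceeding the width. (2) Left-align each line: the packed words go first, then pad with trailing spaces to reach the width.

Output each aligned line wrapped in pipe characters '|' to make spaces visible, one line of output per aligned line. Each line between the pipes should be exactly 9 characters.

Line 1: ['heart'] (min_width=5, slack=4)
Line 2: ['diamond'] (min_width=7, slack=2)
Line 3: ['silver'] (min_width=6, slack=3)
Line 4: ['rainbow'] (min_width=7, slack=2)
Line 5: ['river'] (min_width=5, slack=4)
Line 6: ['display'] (min_width=7, slack=2)
Line 7: ['end'] (min_width=3, slack=6)
Line 8: ['display'] (min_width=7, slack=2)
Line 9: ['for'] (min_width=3, slack=6)

Answer: |heart    |
|diamond  |
|silver   |
|rainbow  |
|river    |
|display  |
|end      |
|display  |
|for      |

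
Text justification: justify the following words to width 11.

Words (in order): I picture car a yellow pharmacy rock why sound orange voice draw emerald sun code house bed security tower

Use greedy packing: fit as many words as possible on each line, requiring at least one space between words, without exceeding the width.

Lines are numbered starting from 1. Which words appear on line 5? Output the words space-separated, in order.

Answer: rock why

Derivation:
Line 1: ['I', 'picture'] (min_width=9, slack=2)
Line 2: ['car', 'a'] (min_width=5, slack=6)
Line 3: ['yellow'] (min_width=6, slack=5)
Line 4: ['pharmacy'] (min_width=8, slack=3)
Line 5: ['rock', 'why'] (min_width=8, slack=3)
Line 6: ['sound'] (min_width=5, slack=6)
Line 7: ['orange'] (min_width=6, slack=5)
Line 8: ['voice', 'draw'] (min_width=10, slack=1)
Line 9: ['emerald', 'sun'] (min_width=11, slack=0)
Line 10: ['code', 'house'] (min_width=10, slack=1)
Line 11: ['bed'] (min_width=3, slack=8)
Line 12: ['security'] (min_width=8, slack=3)
Line 13: ['tower'] (min_width=5, slack=6)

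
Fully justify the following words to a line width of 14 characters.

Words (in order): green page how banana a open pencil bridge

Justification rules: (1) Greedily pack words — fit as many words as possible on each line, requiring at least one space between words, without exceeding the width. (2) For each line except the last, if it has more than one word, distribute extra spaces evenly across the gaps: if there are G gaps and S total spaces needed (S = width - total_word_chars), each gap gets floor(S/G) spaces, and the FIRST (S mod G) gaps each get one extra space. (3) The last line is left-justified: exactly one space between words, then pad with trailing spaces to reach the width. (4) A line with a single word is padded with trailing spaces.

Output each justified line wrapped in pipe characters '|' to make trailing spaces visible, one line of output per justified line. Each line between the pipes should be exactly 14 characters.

Line 1: ['green', 'page', 'how'] (min_width=14, slack=0)
Line 2: ['banana', 'a', 'open'] (min_width=13, slack=1)
Line 3: ['pencil', 'bridge'] (min_width=13, slack=1)

Answer: |green page how|
|banana  a open|
|pencil bridge |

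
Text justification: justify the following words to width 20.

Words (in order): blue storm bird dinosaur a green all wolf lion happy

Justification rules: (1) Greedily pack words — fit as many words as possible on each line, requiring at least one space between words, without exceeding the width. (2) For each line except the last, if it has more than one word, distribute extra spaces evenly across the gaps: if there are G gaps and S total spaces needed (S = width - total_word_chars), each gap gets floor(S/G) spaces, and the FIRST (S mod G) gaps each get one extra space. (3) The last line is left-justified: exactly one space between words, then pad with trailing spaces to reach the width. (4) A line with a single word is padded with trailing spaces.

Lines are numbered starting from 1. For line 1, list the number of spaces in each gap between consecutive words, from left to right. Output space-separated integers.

Answer: 4 3

Derivation:
Line 1: ['blue', 'storm', 'bird'] (min_width=15, slack=5)
Line 2: ['dinosaur', 'a', 'green', 'all'] (min_width=20, slack=0)
Line 3: ['wolf', 'lion', 'happy'] (min_width=15, slack=5)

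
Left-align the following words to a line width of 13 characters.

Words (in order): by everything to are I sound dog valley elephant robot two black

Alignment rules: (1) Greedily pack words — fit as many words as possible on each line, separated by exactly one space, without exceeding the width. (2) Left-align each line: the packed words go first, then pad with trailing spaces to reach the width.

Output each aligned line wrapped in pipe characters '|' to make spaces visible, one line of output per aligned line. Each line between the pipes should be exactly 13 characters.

Line 1: ['by', 'everything'] (min_width=13, slack=0)
Line 2: ['to', 'are', 'I'] (min_width=8, slack=5)
Line 3: ['sound', 'dog'] (min_width=9, slack=4)
Line 4: ['valley'] (min_width=6, slack=7)
Line 5: ['elephant'] (min_width=8, slack=5)
Line 6: ['robot', 'two'] (min_width=9, slack=4)
Line 7: ['black'] (min_width=5, slack=8)

Answer: |by everything|
|to are I     |
|sound dog    |
|valley       |
|elephant     |
|robot two    |
|black        |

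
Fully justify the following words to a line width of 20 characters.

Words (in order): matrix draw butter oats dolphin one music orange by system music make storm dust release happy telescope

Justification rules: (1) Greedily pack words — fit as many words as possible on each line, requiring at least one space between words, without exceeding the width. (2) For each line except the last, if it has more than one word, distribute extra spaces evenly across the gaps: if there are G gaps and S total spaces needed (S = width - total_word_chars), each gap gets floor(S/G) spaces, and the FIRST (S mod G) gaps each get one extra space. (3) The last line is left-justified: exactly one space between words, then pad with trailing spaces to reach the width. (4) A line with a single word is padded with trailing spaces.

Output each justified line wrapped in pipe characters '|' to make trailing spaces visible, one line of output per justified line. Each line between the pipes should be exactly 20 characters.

Answer: |matrix  draw  butter|
|oats   dolphin   one|
|music    orange   by|
|system   music  make|
|storm  dust  release|
|happy telescope     |

Derivation:
Line 1: ['matrix', 'draw', 'butter'] (min_width=18, slack=2)
Line 2: ['oats', 'dolphin', 'one'] (min_width=16, slack=4)
Line 3: ['music', 'orange', 'by'] (min_width=15, slack=5)
Line 4: ['system', 'music', 'make'] (min_width=17, slack=3)
Line 5: ['storm', 'dust', 'release'] (min_width=18, slack=2)
Line 6: ['happy', 'telescope'] (min_width=15, slack=5)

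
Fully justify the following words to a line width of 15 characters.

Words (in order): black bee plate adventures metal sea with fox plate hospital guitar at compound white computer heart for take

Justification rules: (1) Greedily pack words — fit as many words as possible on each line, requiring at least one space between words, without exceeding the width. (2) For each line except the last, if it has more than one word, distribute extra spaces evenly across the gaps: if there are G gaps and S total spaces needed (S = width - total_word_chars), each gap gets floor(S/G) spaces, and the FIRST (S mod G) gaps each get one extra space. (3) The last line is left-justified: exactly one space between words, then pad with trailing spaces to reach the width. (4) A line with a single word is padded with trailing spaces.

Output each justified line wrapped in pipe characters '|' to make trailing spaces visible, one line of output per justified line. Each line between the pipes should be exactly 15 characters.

Answer: |black bee plate|
|adventures     |
|metal  sea with|
|fox       plate|
|hospital guitar|
|at     compound|
|white  computer|
|heart for take |

Derivation:
Line 1: ['black', 'bee', 'plate'] (min_width=15, slack=0)
Line 2: ['adventures'] (min_width=10, slack=5)
Line 3: ['metal', 'sea', 'with'] (min_width=14, slack=1)
Line 4: ['fox', 'plate'] (min_width=9, slack=6)
Line 5: ['hospital', 'guitar'] (min_width=15, slack=0)
Line 6: ['at', 'compound'] (min_width=11, slack=4)
Line 7: ['white', 'computer'] (min_width=14, slack=1)
Line 8: ['heart', 'for', 'take'] (min_width=14, slack=1)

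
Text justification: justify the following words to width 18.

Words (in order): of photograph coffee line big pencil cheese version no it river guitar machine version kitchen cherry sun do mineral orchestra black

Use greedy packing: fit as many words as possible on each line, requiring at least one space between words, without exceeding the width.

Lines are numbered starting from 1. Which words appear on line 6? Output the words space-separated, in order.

Line 1: ['of', 'photograph'] (min_width=13, slack=5)
Line 2: ['coffee', 'line', 'big'] (min_width=15, slack=3)
Line 3: ['pencil', 'cheese'] (min_width=13, slack=5)
Line 4: ['version', 'no', 'it'] (min_width=13, slack=5)
Line 5: ['river', 'guitar'] (min_width=12, slack=6)
Line 6: ['machine', 'version'] (min_width=15, slack=3)
Line 7: ['kitchen', 'cherry', 'sun'] (min_width=18, slack=0)
Line 8: ['do', 'mineral'] (min_width=10, slack=8)
Line 9: ['orchestra', 'black'] (min_width=15, slack=3)

Answer: machine version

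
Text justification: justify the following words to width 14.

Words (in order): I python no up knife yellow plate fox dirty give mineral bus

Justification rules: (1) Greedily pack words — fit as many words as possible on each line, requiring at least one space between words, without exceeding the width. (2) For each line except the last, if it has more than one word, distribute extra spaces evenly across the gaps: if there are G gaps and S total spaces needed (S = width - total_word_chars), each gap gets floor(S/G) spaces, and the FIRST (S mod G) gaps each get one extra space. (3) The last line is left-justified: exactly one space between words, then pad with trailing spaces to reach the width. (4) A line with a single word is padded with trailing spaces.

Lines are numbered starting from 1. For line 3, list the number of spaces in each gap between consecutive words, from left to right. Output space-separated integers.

Answer: 6

Derivation:
Line 1: ['I', 'python', 'no', 'up'] (min_width=14, slack=0)
Line 2: ['knife', 'yellow'] (min_width=12, slack=2)
Line 3: ['plate', 'fox'] (min_width=9, slack=5)
Line 4: ['dirty', 'give'] (min_width=10, slack=4)
Line 5: ['mineral', 'bus'] (min_width=11, slack=3)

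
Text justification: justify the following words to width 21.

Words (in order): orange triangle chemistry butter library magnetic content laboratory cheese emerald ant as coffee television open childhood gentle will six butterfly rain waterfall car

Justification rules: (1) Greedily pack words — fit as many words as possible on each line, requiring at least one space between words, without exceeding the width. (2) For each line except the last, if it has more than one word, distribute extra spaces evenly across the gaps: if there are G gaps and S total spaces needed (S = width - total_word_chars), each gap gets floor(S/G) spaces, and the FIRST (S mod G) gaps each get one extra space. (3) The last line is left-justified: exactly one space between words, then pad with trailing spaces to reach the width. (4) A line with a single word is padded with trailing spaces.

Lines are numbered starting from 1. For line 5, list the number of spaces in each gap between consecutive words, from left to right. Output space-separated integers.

Answer: 1 1 1

Derivation:
Line 1: ['orange', 'triangle'] (min_width=15, slack=6)
Line 2: ['chemistry', 'butter'] (min_width=16, slack=5)
Line 3: ['library', 'magnetic'] (min_width=16, slack=5)
Line 4: ['content', 'laboratory'] (min_width=18, slack=3)
Line 5: ['cheese', 'emerald', 'ant', 'as'] (min_width=21, slack=0)
Line 6: ['coffee', 'television'] (min_width=17, slack=4)
Line 7: ['open', 'childhood', 'gentle'] (min_width=21, slack=0)
Line 8: ['will', 'six', 'butterfly'] (min_width=18, slack=3)
Line 9: ['rain', 'waterfall', 'car'] (min_width=18, slack=3)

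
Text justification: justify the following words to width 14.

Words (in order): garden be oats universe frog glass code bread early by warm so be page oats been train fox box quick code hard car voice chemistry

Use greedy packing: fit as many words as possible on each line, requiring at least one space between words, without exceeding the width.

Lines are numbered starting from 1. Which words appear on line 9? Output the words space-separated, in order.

Line 1: ['garden', 'be', 'oats'] (min_width=14, slack=0)
Line 2: ['universe', 'frog'] (min_width=13, slack=1)
Line 3: ['glass', 'code'] (min_width=10, slack=4)
Line 4: ['bread', 'early', 'by'] (min_width=14, slack=0)
Line 5: ['warm', 'so', 'be'] (min_width=10, slack=4)
Line 6: ['page', 'oats', 'been'] (min_width=14, slack=0)
Line 7: ['train', 'fox', 'box'] (min_width=13, slack=1)
Line 8: ['quick', 'code'] (min_width=10, slack=4)
Line 9: ['hard', 'car', 'voice'] (min_width=14, slack=0)
Line 10: ['chemistry'] (min_width=9, slack=5)

Answer: hard car voice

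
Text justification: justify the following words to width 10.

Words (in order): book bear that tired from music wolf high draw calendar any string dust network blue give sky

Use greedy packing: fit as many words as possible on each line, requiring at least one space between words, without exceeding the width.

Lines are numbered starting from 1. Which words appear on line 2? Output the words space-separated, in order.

Line 1: ['book', 'bear'] (min_width=9, slack=1)
Line 2: ['that', 'tired'] (min_width=10, slack=0)
Line 3: ['from', 'music'] (min_width=10, slack=0)
Line 4: ['wolf', 'high'] (min_width=9, slack=1)
Line 5: ['draw'] (min_width=4, slack=6)
Line 6: ['calendar'] (min_width=8, slack=2)
Line 7: ['any', 'string'] (min_width=10, slack=0)
Line 8: ['dust'] (min_width=4, slack=6)
Line 9: ['network'] (min_width=7, slack=3)
Line 10: ['blue', 'give'] (min_width=9, slack=1)
Line 11: ['sky'] (min_width=3, slack=7)

Answer: that tired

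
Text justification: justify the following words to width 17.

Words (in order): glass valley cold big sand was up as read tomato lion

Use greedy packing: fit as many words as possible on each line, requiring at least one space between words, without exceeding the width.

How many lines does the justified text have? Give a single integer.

Answer: 4

Derivation:
Line 1: ['glass', 'valley', 'cold'] (min_width=17, slack=0)
Line 2: ['big', 'sand', 'was', 'up'] (min_width=15, slack=2)
Line 3: ['as', 'read', 'tomato'] (min_width=14, slack=3)
Line 4: ['lion'] (min_width=4, slack=13)
Total lines: 4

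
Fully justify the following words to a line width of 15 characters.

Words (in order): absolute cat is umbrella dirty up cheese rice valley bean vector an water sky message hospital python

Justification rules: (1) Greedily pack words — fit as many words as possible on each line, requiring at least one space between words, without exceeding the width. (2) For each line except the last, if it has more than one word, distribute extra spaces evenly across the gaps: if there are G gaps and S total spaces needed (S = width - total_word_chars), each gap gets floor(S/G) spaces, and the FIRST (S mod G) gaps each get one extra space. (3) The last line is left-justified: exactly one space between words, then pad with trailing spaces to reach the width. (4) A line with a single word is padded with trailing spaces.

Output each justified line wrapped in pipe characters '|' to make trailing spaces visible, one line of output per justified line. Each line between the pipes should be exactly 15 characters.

Answer: |absolute cat is|
|umbrella  dirty|
|up  cheese rice|
|valley     bean|
|vector an water|
|sky     message|
|hospital python|

Derivation:
Line 1: ['absolute', 'cat', 'is'] (min_width=15, slack=0)
Line 2: ['umbrella', 'dirty'] (min_width=14, slack=1)
Line 3: ['up', 'cheese', 'rice'] (min_width=14, slack=1)
Line 4: ['valley', 'bean'] (min_width=11, slack=4)
Line 5: ['vector', 'an', 'water'] (min_width=15, slack=0)
Line 6: ['sky', 'message'] (min_width=11, slack=4)
Line 7: ['hospital', 'python'] (min_width=15, slack=0)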